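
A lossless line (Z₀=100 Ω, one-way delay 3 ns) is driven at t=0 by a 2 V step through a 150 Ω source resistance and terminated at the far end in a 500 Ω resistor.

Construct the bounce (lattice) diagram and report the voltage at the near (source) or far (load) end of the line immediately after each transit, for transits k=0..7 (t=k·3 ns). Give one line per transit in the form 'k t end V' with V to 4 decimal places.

0 0 source 0.8000
1 3 load 1.3333
2 6 source 1.4400
3 9 load 1.5111
4 12 source 1.5253
5 15 load 1.5348
6 18 source 1.5367
7 21 load 1.5380

Γ_L=0.666667, Γ_S=0.200000; launch V₁=2·100/250=0.800000
k=0 src: V=0.8000
k=1 load: inc=0.800000, refl=0.800000·0.666667=0.5333; V=0.000000+0.800000+0.533333=1.3333
k=2 src: inc=0.533333, refl=0.533333·0.200000=0.1067; V=0.800000+0.533333+0.106667=1.4400
k=3 load: inc=0.106667, refl=0.106667·0.666667=0.0711; V=1.333333+0.106667+0.071111=1.5111
k=4 src: inc=0.071111, refl=0.071111·0.200000=0.0142; V=1.440000+0.071111+0.014222=1.5253
k=5 load: inc=0.014222, refl=0.014222·0.666667=0.0095; V=1.511111+0.014222+0.009481=1.5348
k=6 src: inc=0.009481, refl=0.009481·0.200000=0.0019; V=1.525333+0.009481+0.001896=1.5367
k=7 load: inc=0.001896, refl=0.001896·0.666667=0.0013; V=1.534815+0.001896+0.001264=1.5380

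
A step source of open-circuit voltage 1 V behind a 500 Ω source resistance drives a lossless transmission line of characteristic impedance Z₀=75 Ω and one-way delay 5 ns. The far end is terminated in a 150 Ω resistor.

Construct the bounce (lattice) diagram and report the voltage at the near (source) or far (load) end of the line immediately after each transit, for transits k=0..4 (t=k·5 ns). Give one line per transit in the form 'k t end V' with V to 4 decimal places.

0 0 source 0.1304
1 5 load 0.1739
2 10 source 0.2060
3 15 load 0.2168
4 20 source 0.2247

Γ_L=0.333333, Γ_S=0.739130; launch V₁=1·75/575=0.130435
k=0 src: V=0.1304
k=1 load: inc=0.130435, refl=0.130435·0.333333=0.0435; V=0.000000+0.130435+0.043478=0.1739
k=2 src: inc=0.043478, refl=0.043478·0.739130=0.0321; V=0.130435+0.043478+0.032136=0.2060
k=3 load: inc=0.032136, refl=0.032136·0.333333=0.0107; V=0.173913+0.032136+0.010712=0.2168
k=4 src: inc=0.010712, refl=0.010712·0.739130=0.0079; V=0.206049+0.010712+0.007918=0.2247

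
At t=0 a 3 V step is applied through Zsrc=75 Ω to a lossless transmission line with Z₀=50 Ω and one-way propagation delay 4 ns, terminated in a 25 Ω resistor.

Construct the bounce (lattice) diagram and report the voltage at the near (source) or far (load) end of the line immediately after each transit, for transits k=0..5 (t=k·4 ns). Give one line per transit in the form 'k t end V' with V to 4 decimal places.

0 0 source 1.2000
1 4 load 0.8000
2 8 source 0.7200
3 12 load 0.7467
4 16 source 0.7520
5 20 load 0.7502

Γ_L=-0.333333, Γ_S=0.200000; launch V₁=3·50/125=1.200000
k=0 src: V=1.2000
k=1 load: inc=1.200000, refl=1.200000·-0.333333=-0.4000; V=0.000000+1.200000+-0.400000=0.8000
k=2 src: inc=-0.400000, refl=-0.400000·0.200000=-0.0800; V=1.200000+-0.400000+-0.080000=0.7200
k=3 load: inc=-0.080000, refl=-0.080000·-0.333333=0.0267; V=0.800000+-0.080000+0.026667=0.7467
k=4 src: inc=0.026667, refl=0.026667·0.200000=0.0053; V=0.720000+0.026667+0.005333=0.7520
k=5 load: inc=0.005333, refl=0.005333·-0.333333=-0.0018; V=0.746667+0.005333+-0.001778=0.7502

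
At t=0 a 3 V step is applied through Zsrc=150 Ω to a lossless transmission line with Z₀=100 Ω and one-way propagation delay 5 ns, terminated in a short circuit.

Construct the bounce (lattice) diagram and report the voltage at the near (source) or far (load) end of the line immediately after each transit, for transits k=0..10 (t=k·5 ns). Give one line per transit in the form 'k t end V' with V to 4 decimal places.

0 0 source 1.2000
1 5 load 0.0000
2 10 source -0.2400
3 15 load 0.0000
4 20 source 0.0480
5 25 load 0.0000
6 30 source -0.0096
7 35 load 0.0000
8 40 source 0.0019
9 45 load 0.0000
10 50 source -0.0004

Γ_L=-1.000000, Γ_S=0.200000; launch V₁=3·100/250=1.200000
k=0 src: V=1.2000
k=1 load: inc=1.200000, refl=1.200000·-1.000000=-1.2000; V=0.000000+1.200000+-1.200000=0.0000
k=2 src: inc=-1.200000, refl=-1.200000·0.200000=-0.2400; V=1.200000+-1.200000+-0.240000=-0.2400
k=3 load: inc=-0.240000, refl=-0.240000·-1.000000=0.2400; V=0.000000+-0.240000+0.240000=0.0000
k=4 src: inc=0.240000, refl=0.240000·0.200000=0.0480; V=-0.240000+0.240000+0.048000=0.0480
k=5 load: inc=0.048000, refl=0.048000·-1.000000=-0.0480; V=0.000000+0.048000+-0.048000=0.0000
k=6 src: inc=-0.048000, refl=-0.048000·0.200000=-0.0096; V=0.048000+-0.048000+-0.009600=-0.0096
k=7 load: inc=-0.009600, refl=-0.009600·-1.000000=0.0096; V=0.000000+-0.009600+0.009600=0.0000
k=8 src: inc=0.009600, refl=0.009600·0.200000=0.0019; V=-0.009600+0.009600+0.001920=0.0019
k=9 load: inc=0.001920, refl=0.001920·-1.000000=-0.0019; V=0.000000+0.001920+-0.001920=0.0000
k=10 src: inc=-0.001920, refl=-0.001920·0.200000=-0.0004; V=0.001920+-0.001920+-0.000384=-0.0004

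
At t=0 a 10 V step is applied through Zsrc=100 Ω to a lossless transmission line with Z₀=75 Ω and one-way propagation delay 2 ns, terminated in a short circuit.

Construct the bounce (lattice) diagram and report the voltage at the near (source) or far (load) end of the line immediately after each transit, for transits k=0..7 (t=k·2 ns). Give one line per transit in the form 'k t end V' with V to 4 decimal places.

Γ_L=-1.000000, Γ_S=0.142857; launch V₁=10·75/175=4.285714
k=0 src: V=4.2857
k=1 load: inc=4.285714, refl=4.285714·-1.000000=-4.2857; V=0.000000+4.285714+-4.285714=0.0000
k=2 src: inc=-4.285714, refl=-4.285714·0.142857=-0.6122; V=4.285714+-4.285714+-0.612245=-0.6122
k=3 load: inc=-0.612245, refl=-0.612245·-1.000000=0.6122; V=0.000000+-0.612245+0.612245=0.0000
k=4 src: inc=0.612245, refl=0.612245·0.142857=0.0875; V=-0.612245+0.612245+0.087464=0.0875
k=5 load: inc=0.087464, refl=0.087464·-1.000000=-0.0875; V=0.000000+0.087464+-0.087464=0.0000
k=6 src: inc=-0.087464, refl=-0.087464·0.142857=-0.0125; V=0.087464+-0.087464+-0.012495=-0.0125
k=7 load: inc=-0.012495, refl=-0.012495·-1.000000=0.0125; V=0.000000+-0.012495+0.012495=0.0000

0 0 source 4.2857
1 2 load 0.0000
2 4 source -0.6122
3 6 load 0.0000
4 8 source 0.0875
5 10 load 0.0000
6 12 source -0.0125
7 14 load 0.0000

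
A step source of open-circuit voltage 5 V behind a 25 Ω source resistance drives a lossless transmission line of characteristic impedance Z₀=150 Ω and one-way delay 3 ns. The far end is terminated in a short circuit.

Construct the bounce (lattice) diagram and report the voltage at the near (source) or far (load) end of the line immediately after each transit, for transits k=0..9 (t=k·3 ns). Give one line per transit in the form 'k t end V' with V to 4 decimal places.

0 0 source 4.2857
1 3 load 0.0000
2 6 source 3.0612
3 9 load 0.0000
4 12 source 2.1866
5 15 load 0.0000
6 18 source 1.5618
7 21 load 0.0000
8 24 source 1.1156
9 27 load 0.0000

Γ_L=-1.000000, Γ_S=-0.714286; launch V₁=5·150/175=4.285714
k=0 src: V=4.2857
k=1 load: inc=4.285714, refl=4.285714·-1.000000=-4.2857; V=0.000000+4.285714+-4.285714=0.0000
k=2 src: inc=-4.285714, refl=-4.285714·-0.714286=3.0612; V=4.285714+-4.285714+3.061224=3.0612
k=3 load: inc=3.061224, refl=3.061224·-1.000000=-3.0612; V=0.000000+3.061224+-3.061224=0.0000
k=4 src: inc=-3.061224, refl=-3.061224·-0.714286=2.1866; V=3.061224+-3.061224+2.186589=2.1866
k=5 load: inc=2.186589, refl=2.186589·-1.000000=-2.1866; V=0.000000+2.186589+-2.186589=0.0000
k=6 src: inc=-2.186589, refl=-2.186589·-0.714286=1.5618; V=2.186589+-2.186589+1.561849=1.5618
k=7 load: inc=1.561849, refl=1.561849·-1.000000=-1.5618; V=0.000000+1.561849+-1.561849=0.0000
k=8 src: inc=-1.561849, refl=-1.561849·-0.714286=1.1156; V=1.561849+-1.561849+1.115607=1.1156
k=9 load: inc=1.115607, refl=1.115607·-1.000000=-1.1156; V=0.000000+1.115607+-1.115607=0.0000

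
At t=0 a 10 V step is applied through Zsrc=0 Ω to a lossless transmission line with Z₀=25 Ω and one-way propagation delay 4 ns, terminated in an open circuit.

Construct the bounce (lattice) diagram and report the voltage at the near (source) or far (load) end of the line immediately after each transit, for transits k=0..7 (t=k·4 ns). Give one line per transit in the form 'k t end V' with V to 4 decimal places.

Γ_L=1.000000, Γ_S=-1.000000; launch V₁=10·25/25=10.000000
k=0 src: V=10.0000
k=1 load: inc=10.000000, refl=10.000000·1.000000=10.0000; V=0.000000+10.000000+10.000000=20.0000
k=2 src: inc=10.000000, refl=10.000000·-1.000000=-10.0000; V=10.000000+10.000000+-10.000000=10.0000
k=3 load: inc=-10.000000, refl=-10.000000·1.000000=-10.0000; V=20.000000+-10.000000+-10.000000=0.0000
k=4 src: inc=-10.000000, refl=-10.000000·-1.000000=10.0000; V=10.000000+-10.000000+10.000000=10.0000
k=5 load: inc=10.000000, refl=10.000000·1.000000=10.0000; V=0.000000+10.000000+10.000000=20.0000
k=6 src: inc=10.000000, refl=10.000000·-1.000000=-10.0000; V=10.000000+10.000000+-10.000000=10.0000
k=7 load: inc=-10.000000, refl=-10.000000·1.000000=-10.0000; V=20.000000+-10.000000+-10.000000=0.0000

0 0 source 10.0000
1 4 load 20.0000
2 8 source 10.0000
3 12 load 0.0000
4 16 source 10.0000
5 20 load 20.0000
6 24 source 10.0000
7 28 load 0.0000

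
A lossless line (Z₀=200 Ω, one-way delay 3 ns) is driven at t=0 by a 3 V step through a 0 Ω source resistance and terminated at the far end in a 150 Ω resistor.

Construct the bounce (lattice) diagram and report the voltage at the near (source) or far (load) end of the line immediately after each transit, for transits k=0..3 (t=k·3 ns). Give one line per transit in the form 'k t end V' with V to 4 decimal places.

Γ_L=-0.142857, Γ_S=-1.000000; launch V₁=3·200/200=3.000000
k=0 src: V=3.0000
k=1 load: inc=3.000000, refl=3.000000·-0.142857=-0.4286; V=0.000000+3.000000+-0.428571=2.5714
k=2 src: inc=-0.428571, refl=-0.428571·-1.000000=0.4286; V=3.000000+-0.428571+0.428571=3.0000
k=3 load: inc=0.428571, refl=0.428571·-0.142857=-0.0612; V=2.571429+0.428571+-0.061224=2.9388

0 0 source 3.0000
1 3 load 2.5714
2 6 source 3.0000
3 9 load 2.9388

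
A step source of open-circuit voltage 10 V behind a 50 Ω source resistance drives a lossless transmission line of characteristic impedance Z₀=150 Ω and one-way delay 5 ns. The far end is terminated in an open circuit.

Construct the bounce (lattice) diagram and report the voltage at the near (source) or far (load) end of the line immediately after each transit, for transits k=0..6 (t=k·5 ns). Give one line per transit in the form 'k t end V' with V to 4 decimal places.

Γ_L=1.000000, Γ_S=-0.500000; launch V₁=10·150/200=7.500000
k=0 src: V=7.5000
k=1 load: inc=7.500000, refl=7.500000·1.000000=7.5000; V=0.000000+7.500000+7.500000=15.0000
k=2 src: inc=7.500000, refl=7.500000·-0.500000=-3.7500; V=7.500000+7.500000+-3.750000=11.2500
k=3 load: inc=-3.750000, refl=-3.750000·1.000000=-3.7500; V=15.000000+-3.750000+-3.750000=7.5000
k=4 src: inc=-3.750000, refl=-3.750000·-0.500000=1.8750; V=11.250000+-3.750000+1.875000=9.3750
k=5 load: inc=1.875000, refl=1.875000·1.000000=1.8750; V=7.500000+1.875000+1.875000=11.2500
k=6 src: inc=1.875000, refl=1.875000·-0.500000=-0.9375; V=9.375000+1.875000+-0.937500=10.3125

0 0 source 7.5000
1 5 load 15.0000
2 10 source 11.2500
3 15 load 7.5000
4 20 source 9.3750
5 25 load 11.2500
6 30 source 10.3125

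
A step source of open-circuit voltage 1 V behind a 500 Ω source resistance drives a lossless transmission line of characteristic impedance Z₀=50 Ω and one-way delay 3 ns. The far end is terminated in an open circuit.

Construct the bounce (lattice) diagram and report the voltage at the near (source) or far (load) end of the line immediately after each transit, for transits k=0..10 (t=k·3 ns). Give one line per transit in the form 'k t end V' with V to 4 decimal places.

0 0 source 0.0909
1 3 load 0.1818
2 6 source 0.2562
3 9 load 0.3306
4 12 source 0.3914
5 15 load 0.4523
6 18 source 0.5021
7 21 load 0.5519
8 24 source 0.5926
9 27 load 0.6334
10 30 source 0.6667

Γ_L=1.000000, Γ_S=0.818182; launch V₁=1·50/550=0.090909
k=0 src: V=0.0909
k=1 load: inc=0.090909, refl=0.090909·1.000000=0.0909; V=0.000000+0.090909+0.090909=0.1818
k=2 src: inc=0.090909, refl=0.090909·0.818182=0.0744; V=0.090909+0.090909+0.074380=0.2562
k=3 load: inc=0.074380, refl=0.074380·1.000000=0.0744; V=0.181818+0.074380+0.074380=0.3306
k=4 src: inc=0.074380, refl=0.074380·0.818182=0.0609; V=0.256198+0.074380+0.060856=0.3914
k=5 load: inc=0.060856, refl=0.060856·1.000000=0.0609; V=0.330579+0.060856+0.060856=0.4523
k=6 src: inc=0.060856, refl=0.060856·0.818182=0.0498; V=0.391435+0.060856+0.049792=0.5021
k=7 load: inc=0.049792, refl=0.049792·1.000000=0.0498; V=0.452292+0.049792+0.049792=0.5519
k=8 src: inc=0.049792, refl=0.049792·0.818182=0.0407; V=0.502083+0.049792+0.040739=0.5926
k=9 load: inc=0.040739, refl=0.040739·1.000000=0.0407; V=0.551875+0.040739+0.040739=0.6334
k=10 src: inc=0.040739, refl=0.040739·0.818182=0.0333; V=0.592614+0.040739+0.033332=0.6667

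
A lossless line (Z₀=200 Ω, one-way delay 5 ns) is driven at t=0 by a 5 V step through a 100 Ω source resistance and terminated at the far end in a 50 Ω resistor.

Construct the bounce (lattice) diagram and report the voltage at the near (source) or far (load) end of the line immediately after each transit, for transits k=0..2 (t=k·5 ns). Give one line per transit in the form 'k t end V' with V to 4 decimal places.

Γ_L=-0.600000, Γ_S=-0.333333; launch V₁=5·200/300=3.333333
k=0 src: V=3.3333
k=1 load: inc=3.333333, refl=3.333333·-0.600000=-2.0000; V=0.000000+3.333333+-2.000000=1.3333
k=2 src: inc=-2.000000, refl=-2.000000·-0.333333=0.6667; V=3.333333+-2.000000+0.666667=2.0000

0 0 source 3.3333
1 5 load 1.3333
2 10 source 2.0000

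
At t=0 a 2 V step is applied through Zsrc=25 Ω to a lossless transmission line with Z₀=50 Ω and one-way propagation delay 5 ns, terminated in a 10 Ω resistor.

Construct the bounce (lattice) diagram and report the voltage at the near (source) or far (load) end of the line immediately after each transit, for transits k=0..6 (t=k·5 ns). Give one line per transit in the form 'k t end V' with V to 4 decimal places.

0 0 source 1.3333
1 5 load 0.4444
2 10 source 0.7407
3 15 load 0.5432
4 20 source 0.6091
5 25 load 0.5652
6 30 source 0.5798

Γ_L=-0.666667, Γ_S=-0.333333; launch V₁=2·50/75=1.333333
k=0 src: V=1.3333
k=1 load: inc=1.333333, refl=1.333333·-0.666667=-0.8889; V=0.000000+1.333333+-0.888889=0.4444
k=2 src: inc=-0.888889, refl=-0.888889·-0.333333=0.2963; V=1.333333+-0.888889+0.296296=0.7407
k=3 load: inc=0.296296, refl=0.296296·-0.666667=-0.1975; V=0.444444+0.296296+-0.197531=0.5432
k=4 src: inc=-0.197531, refl=-0.197531·-0.333333=0.0658; V=0.740741+-0.197531+0.065844=0.6091
k=5 load: inc=0.065844, refl=0.065844·-0.666667=-0.0439; V=0.543210+0.065844+-0.043896=0.5652
k=6 src: inc=-0.043896, refl=-0.043896·-0.333333=0.0146; V=0.609053+-0.043896+0.014632=0.5798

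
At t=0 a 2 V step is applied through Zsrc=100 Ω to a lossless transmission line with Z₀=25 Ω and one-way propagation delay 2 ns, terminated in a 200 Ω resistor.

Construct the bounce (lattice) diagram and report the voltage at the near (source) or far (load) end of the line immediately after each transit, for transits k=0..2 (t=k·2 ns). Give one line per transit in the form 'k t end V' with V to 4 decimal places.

0 0 source 0.4000
1 2 load 0.7111
2 4 source 0.8978

Γ_L=0.777778, Γ_S=0.600000; launch V₁=2·25/125=0.400000
k=0 src: V=0.4000
k=1 load: inc=0.400000, refl=0.400000·0.777778=0.3111; V=0.000000+0.400000+0.311111=0.7111
k=2 src: inc=0.311111, refl=0.311111·0.600000=0.1867; V=0.400000+0.311111+0.186667=0.8978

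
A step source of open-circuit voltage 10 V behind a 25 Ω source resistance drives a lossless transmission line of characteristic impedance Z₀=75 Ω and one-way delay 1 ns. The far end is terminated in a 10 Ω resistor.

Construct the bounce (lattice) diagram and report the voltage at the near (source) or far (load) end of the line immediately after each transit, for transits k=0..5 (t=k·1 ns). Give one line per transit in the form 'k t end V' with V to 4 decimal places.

Γ_L=-0.764706, Γ_S=-0.500000; launch V₁=10·75/100=7.500000
k=0 src: V=7.5000
k=1 load: inc=7.500000, refl=7.500000·-0.764706=-5.7353; V=0.000000+7.500000+-5.735294=1.7647
k=2 src: inc=-5.735294, refl=-5.735294·-0.500000=2.8676; V=7.500000+-5.735294+2.867647=4.6324
k=3 load: inc=2.867647, refl=2.867647·-0.764706=-2.1929; V=1.764706+2.867647+-2.192907=2.4394
k=4 src: inc=-2.192907, refl=-2.192907·-0.500000=1.0965; V=4.632353+-2.192907+1.096453=3.5359
k=5 load: inc=1.096453, refl=1.096453·-0.764706=-0.8385; V=2.439446+1.096453+-0.838464=2.6974

0 0 source 7.5000
1 1 load 1.7647
2 2 source 4.6324
3 3 load 2.4394
4 4 source 3.5359
5 5 load 2.6974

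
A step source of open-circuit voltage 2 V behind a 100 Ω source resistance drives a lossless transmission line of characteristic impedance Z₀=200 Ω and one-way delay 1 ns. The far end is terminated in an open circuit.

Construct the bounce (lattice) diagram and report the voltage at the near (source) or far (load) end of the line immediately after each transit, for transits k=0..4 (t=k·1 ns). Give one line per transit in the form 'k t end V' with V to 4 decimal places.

Γ_L=1.000000, Γ_S=-0.333333; launch V₁=2·200/300=1.333333
k=0 src: V=1.3333
k=1 load: inc=1.333333, refl=1.333333·1.000000=1.3333; V=0.000000+1.333333+1.333333=2.6667
k=2 src: inc=1.333333, refl=1.333333·-0.333333=-0.4444; V=1.333333+1.333333+-0.444444=2.2222
k=3 load: inc=-0.444444, refl=-0.444444·1.000000=-0.4444; V=2.666667+-0.444444+-0.444444=1.7778
k=4 src: inc=-0.444444, refl=-0.444444·-0.333333=0.1481; V=2.222222+-0.444444+0.148148=1.9259

0 0 source 1.3333
1 1 load 2.6667
2 2 source 2.2222
3 3 load 1.7778
4 4 source 1.9259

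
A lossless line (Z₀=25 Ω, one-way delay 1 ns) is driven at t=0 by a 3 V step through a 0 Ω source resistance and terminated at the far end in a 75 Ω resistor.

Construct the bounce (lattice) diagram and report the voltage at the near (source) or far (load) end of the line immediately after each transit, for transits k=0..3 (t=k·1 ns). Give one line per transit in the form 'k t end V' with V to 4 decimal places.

Γ_L=0.500000, Γ_S=-1.000000; launch V₁=3·25/25=3.000000
k=0 src: V=3.0000
k=1 load: inc=3.000000, refl=3.000000·0.500000=1.5000; V=0.000000+3.000000+1.500000=4.5000
k=2 src: inc=1.500000, refl=1.500000·-1.000000=-1.5000; V=3.000000+1.500000+-1.500000=3.0000
k=3 load: inc=-1.500000, refl=-1.500000·0.500000=-0.7500; V=4.500000+-1.500000+-0.750000=2.2500

0 0 source 3.0000
1 1 load 4.5000
2 2 source 3.0000
3 3 load 2.2500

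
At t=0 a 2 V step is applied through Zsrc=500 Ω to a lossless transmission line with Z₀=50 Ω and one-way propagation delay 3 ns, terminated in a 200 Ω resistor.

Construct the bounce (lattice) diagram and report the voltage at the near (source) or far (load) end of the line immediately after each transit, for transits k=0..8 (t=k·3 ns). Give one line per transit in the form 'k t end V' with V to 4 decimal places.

0 0 source 0.1818
1 3 load 0.2909
2 6 source 0.3802
3 9 load 0.4337
4 12 source 0.4775
5 15 load 0.5038
6 18 source 0.5253
7 21 load 0.5382
8 24 source 0.5488

Γ_L=0.600000, Γ_S=0.818182; launch V₁=2·50/550=0.181818
k=0 src: V=0.1818
k=1 load: inc=0.181818, refl=0.181818·0.600000=0.1091; V=0.000000+0.181818+0.109091=0.2909
k=2 src: inc=0.109091, refl=0.109091·0.818182=0.0893; V=0.181818+0.109091+0.089256=0.3802
k=3 load: inc=0.089256, refl=0.089256·0.600000=0.0536; V=0.290909+0.089256+0.053554=0.4337
k=4 src: inc=0.053554, refl=0.053554·0.818182=0.0438; V=0.380165+0.053554+0.043817=0.4775
k=5 load: inc=0.043817, refl=0.043817·0.600000=0.0263; V=0.433719+0.043817+0.026290=0.5038
k=6 src: inc=0.026290, refl=0.026290·0.818182=0.0215; V=0.477536+0.026290+0.021510=0.5253
k=7 load: inc=0.021510, refl=0.021510·0.600000=0.0129; V=0.503826+0.021510+0.012906=0.5382
k=8 src: inc=0.012906, refl=0.012906·0.818182=0.0106; V=0.525336+0.012906+0.010559=0.5488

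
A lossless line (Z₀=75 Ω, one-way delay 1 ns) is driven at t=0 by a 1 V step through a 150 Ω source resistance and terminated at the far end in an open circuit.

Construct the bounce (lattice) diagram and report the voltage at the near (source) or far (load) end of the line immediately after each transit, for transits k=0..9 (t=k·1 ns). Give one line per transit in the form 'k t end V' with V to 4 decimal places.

0 0 source 0.3333
1 1 load 0.6667
2 2 source 0.7778
3 3 load 0.8889
4 4 source 0.9259
5 5 load 0.9630
6 6 source 0.9753
7 7 load 0.9877
8 8 source 0.9918
9 9 load 0.9959

Γ_L=1.000000, Γ_S=0.333333; launch V₁=1·75/225=0.333333
k=0 src: V=0.3333
k=1 load: inc=0.333333, refl=0.333333·1.000000=0.3333; V=0.000000+0.333333+0.333333=0.6667
k=2 src: inc=0.333333, refl=0.333333·0.333333=0.1111; V=0.333333+0.333333+0.111111=0.7778
k=3 load: inc=0.111111, refl=0.111111·1.000000=0.1111; V=0.666667+0.111111+0.111111=0.8889
k=4 src: inc=0.111111, refl=0.111111·0.333333=0.0370; V=0.777778+0.111111+0.037037=0.9259
k=5 load: inc=0.037037, refl=0.037037·1.000000=0.0370; V=0.888889+0.037037+0.037037=0.9630
k=6 src: inc=0.037037, refl=0.037037·0.333333=0.0123; V=0.925926+0.037037+0.012346=0.9753
k=7 load: inc=0.012346, refl=0.012346·1.000000=0.0123; V=0.962963+0.012346+0.012346=0.9877
k=8 src: inc=0.012346, refl=0.012346·0.333333=0.0041; V=0.975309+0.012346+0.004115=0.9918
k=9 load: inc=0.004115, refl=0.004115·1.000000=0.0041; V=0.987654+0.004115+0.004115=0.9959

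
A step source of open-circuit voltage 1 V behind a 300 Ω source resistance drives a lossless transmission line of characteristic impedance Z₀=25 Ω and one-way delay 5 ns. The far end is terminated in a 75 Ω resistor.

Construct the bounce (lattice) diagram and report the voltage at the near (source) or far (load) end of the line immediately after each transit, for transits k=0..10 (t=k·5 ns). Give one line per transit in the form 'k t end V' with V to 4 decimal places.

0 0 source 0.0769
1 5 load 0.1154
2 10 source 0.1479
3 15 load 0.1642
4 20 source 0.1780
5 25 load 0.1849
6 30 source 0.1907
7 35 load 0.1936
8 40 source 0.1961
9 45 load 0.1973
10 50 source 0.1983

Γ_L=0.500000, Γ_S=0.846154; launch V₁=1·25/325=0.076923
k=0 src: V=0.0769
k=1 load: inc=0.076923, refl=0.076923·0.500000=0.0385; V=0.000000+0.076923+0.038462=0.1154
k=2 src: inc=0.038462, refl=0.038462·0.846154=0.0325; V=0.076923+0.038462+0.032544=0.1479
k=3 load: inc=0.032544, refl=0.032544·0.500000=0.0163; V=0.115385+0.032544+0.016272=0.1642
k=4 src: inc=0.016272, refl=0.016272·0.846154=0.0138; V=0.147929+0.016272+0.013769=0.1780
k=5 load: inc=0.013769, refl=0.013769·0.500000=0.0069; V=0.164201+0.013769+0.006884=0.1849
k=6 src: inc=0.006884, refl=0.006884·0.846154=0.0058; V=0.177970+0.006884+0.005825=0.1907
k=7 load: inc=0.005825, refl=0.005825·0.500000=0.0029; V=0.184854+0.005825+0.002913=0.1936
k=8 src: inc=0.002913, refl=0.002913·0.846154=0.0025; V=0.190680+0.002913+0.002465=0.1961
k=9 load: inc=0.002465, refl=0.002465·0.500000=0.0012; V=0.193592+0.002465+0.001232=0.1973
k=10 src: inc=0.001232, refl=0.001232·0.846154=0.0010; V=0.196057+0.001232+0.001043=0.1983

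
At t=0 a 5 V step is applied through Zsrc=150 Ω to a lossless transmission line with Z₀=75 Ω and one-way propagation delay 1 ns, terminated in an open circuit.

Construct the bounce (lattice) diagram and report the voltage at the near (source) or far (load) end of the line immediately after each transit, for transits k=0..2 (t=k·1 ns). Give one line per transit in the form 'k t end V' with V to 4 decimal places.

0 0 source 1.6667
1 1 load 3.3333
2 2 source 3.8889

Γ_L=1.000000, Γ_S=0.333333; launch V₁=5·75/225=1.666667
k=0 src: V=1.6667
k=1 load: inc=1.666667, refl=1.666667·1.000000=1.6667; V=0.000000+1.666667+1.666667=3.3333
k=2 src: inc=1.666667, refl=1.666667·0.333333=0.5556; V=1.666667+1.666667+0.555556=3.8889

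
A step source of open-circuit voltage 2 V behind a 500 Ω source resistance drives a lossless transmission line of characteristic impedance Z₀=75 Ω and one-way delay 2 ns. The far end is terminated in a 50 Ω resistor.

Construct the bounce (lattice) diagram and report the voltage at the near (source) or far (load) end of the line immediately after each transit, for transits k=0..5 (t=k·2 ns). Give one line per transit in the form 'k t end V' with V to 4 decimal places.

Γ_L=-0.200000, Γ_S=0.739130; launch V₁=2·75/575=0.260870
k=0 src: V=0.2609
k=1 load: inc=0.260870, refl=0.260870·-0.200000=-0.0522; V=0.000000+0.260870+-0.052174=0.2087
k=2 src: inc=-0.052174, refl=-0.052174·0.739130=-0.0386; V=0.260870+-0.052174+-0.038563=0.1701
k=3 load: inc=-0.038563, refl=-0.038563·-0.200000=0.0077; V=0.208696+-0.038563+0.007713=0.1778
k=4 src: inc=0.007713, refl=0.007713·0.739130=0.0057; V=0.170132+0.007713+0.005701=0.1835
k=5 load: inc=0.005701, refl=0.005701·-0.200000=-0.0011; V=0.177845+0.005701+-0.001140=0.1824

0 0 source 0.2609
1 2 load 0.2087
2 4 source 0.1701
3 6 load 0.1778
4 8 source 0.1835
5 10 load 0.1824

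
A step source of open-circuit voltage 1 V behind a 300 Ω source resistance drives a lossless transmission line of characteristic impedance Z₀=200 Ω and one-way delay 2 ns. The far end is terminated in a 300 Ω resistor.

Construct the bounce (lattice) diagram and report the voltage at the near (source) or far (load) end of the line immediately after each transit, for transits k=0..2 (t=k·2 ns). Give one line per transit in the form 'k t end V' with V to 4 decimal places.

0 0 source 0.4000
1 2 load 0.4800
2 4 source 0.4960

Γ_L=0.200000, Γ_S=0.200000; launch V₁=1·200/500=0.400000
k=0 src: V=0.4000
k=1 load: inc=0.400000, refl=0.400000·0.200000=0.0800; V=0.000000+0.400000+0.080000=0.4800
k=2 src: inc=0.080000, refl=0.080000·0.200000=0.0160; V=0.400000+0.080000+0.016000=0.4960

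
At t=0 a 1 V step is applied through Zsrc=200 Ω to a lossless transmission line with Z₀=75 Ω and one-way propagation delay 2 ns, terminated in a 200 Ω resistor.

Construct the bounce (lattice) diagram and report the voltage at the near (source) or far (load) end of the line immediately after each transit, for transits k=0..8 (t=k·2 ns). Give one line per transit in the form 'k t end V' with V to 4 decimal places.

0 0 source 0.2727
1 2 load 0.3967
2 4 source 0.4530
3 6 load 0.4787
4 8 source 0.4903
5 10 load 0.4956
6 12 source 0.4980
7 14 load 0.4991
8 16 source 0.4996

Γ_L=0.454545, Γ_S=0.454545; launch V₁=1·75/275=0.272727
k=0 src: V=0.2727
k=1 load: inc=0.272727, refl=0.272727·0.454545=0.1240; V=0.000000+0.272727+0.123967=0.3967
k=2 src: inc=0.123967, refl=0.123967·0.454545=0.0563; V=0.272727+0.123967+0.056349=0.4530
k=3 load: inc=0.056349, refl=0.056349·0.454545=0.0256; V=0.396694+0.056349+0.025613=0.4787
k=4 src: inc=0.025613, refl=0.025613·0.454545=0.0116; V=0.453043+0.025613+0.011642=0.4903
k=5 load: inc=0.011642, refl=0.011642·0.454545=0.0053; V=0.478656+0.011642+0.005292=0.4956
k=6 src: inc=0.005292, refl=0.005292·0.454545=0.0024; V=0.490298+0.005292+0.002405=0.4980
k=7 load: inc=0.002405, refl=0.002405·0.454545=0.0011; V=0.495590+0.002405+0.001093=0.4991
k=8 src: inc=0.001093, refl=0.001093·0.454545=0.0005; V=0.497995+0.001093+0.000497=0.4996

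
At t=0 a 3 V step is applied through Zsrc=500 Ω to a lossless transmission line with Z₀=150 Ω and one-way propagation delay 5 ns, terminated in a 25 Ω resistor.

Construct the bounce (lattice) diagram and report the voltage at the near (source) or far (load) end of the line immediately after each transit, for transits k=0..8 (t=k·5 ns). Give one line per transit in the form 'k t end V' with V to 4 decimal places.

0 0 source 0.6923
1 5 load 0.1978
2 10 source -0.0685
3 15 load 0.1217
4 20 source 0.2241
5 25 load 0.1510
6 30 source 0.1116
7 35 load 0.1397
8 40 source 0.1549

Γ_L=-0.714286, Γ_S=0.538462; launch V₁=3·150/650=0.692308
k=0 src: V=0.6923
k=1 load: inc=0.692308, refl=0.692308·-0.714286=-0.4945; V=0.000000+0.692308+-0.494505=0.1978
k=2 src: inc=-0.494505, refl=-0.494505·0.538462=-0.2663; V=0.692308+-0.494505+-0.266272=-0.0685
k=3 load: inc=-0.266272, refl=-0.266272·-0.714286=0.1902; V=0.197802+-0.266272+0.190194=0.1217
k=4 src: inc=0.190194, refl=0.190194·0.538462=0.1024; V=-0.068470+0.190194+0.102412=0.2241
k=5 load: inc=0.102412, refl=0.102412·-0.714286=-0.0732; V=0.121724+0.102412+-0.073152=0.1510
k=6 src: inc=-0.073152, refl=-0.073152·0.538462=-0.0394; V=0.224137+-0.073152+-0.039389=0.1116
k=7 load: inc=-0.039389, refl=-0.039389·-0.714286=0.0281; V=0.150985+-0.039389+0.028135=0.1397
k=8 src: inc=0.028135, refl=0.028135·0.538462=0.0151; V=0.111596+0.028135+0.015150=0.1549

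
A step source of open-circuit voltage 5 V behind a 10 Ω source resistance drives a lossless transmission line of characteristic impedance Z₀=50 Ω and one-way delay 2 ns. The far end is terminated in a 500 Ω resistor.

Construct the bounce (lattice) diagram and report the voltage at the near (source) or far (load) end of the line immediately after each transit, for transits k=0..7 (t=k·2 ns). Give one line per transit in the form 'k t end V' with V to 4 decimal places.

0 0 source 4.1667
1 2 load 7.5758
2 4 source 5.3030
3 6 load 3.4435
4 8 source 4.6832
5 10 load 5.6975
6 12 source 5.0213
7 14 load 4.4680

Γ_L=0.818182, Γ_S=-0.666667; launch V₁=5·50/60=4.166667
k=0 src: V=4.1667
k=1 load: inc=4.166667, refl=4.166667·0.818182=3.4091; V=0.000000+4.166667+3.409091=7.5758
k=2 src: inc=3.409091, refl=3.409091·-0.666667=-2.2727; V=4.166667+3.409091+-2.272727=5.3030
k=3 load: inc=-2.272727, refl=-2.272727·0.818182=-1.8595; V=7.575758+-2.272727+-1.859504=3.4435
k=4 src: inc=-1.859504, refl=-1.859504·-0.666667=1.2397; V=5.303030+-1.859504+1.239669=4.6832
k=5 load: inc=1.239669, refl=1.239669·0.818182=1.0143; V=3.443526+1.239669+1.014275=5.6975
k=6 src: inc=1.014275, refl=1.014275·-0.666667=-0.6762; V=4.683196+1.014275+-0.676183=5.0213
k=7 load: inc=-0.676183, refl=-0.676183·0.818182=-0.5532; V=5.697471+-0.676183+-0.553241=4.4680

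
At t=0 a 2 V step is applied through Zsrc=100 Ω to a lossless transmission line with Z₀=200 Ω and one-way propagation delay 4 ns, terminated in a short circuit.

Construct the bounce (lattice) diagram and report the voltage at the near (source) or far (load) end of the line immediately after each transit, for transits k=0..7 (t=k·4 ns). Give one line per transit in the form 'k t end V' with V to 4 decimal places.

Γ_L=-1.000000, Γ_S=-0.333333; launch V₁=2·200/300=1.333333
k=0 src: V=1.3333
k=1 load: inc=1.333333, refl=1.333333·-1.000000=-1.3333; V=0.000000+1.333333+-1.333333=0.0000
k=2 src: inc=-1.333333, refl=-1.333333·-0.333333=0.4444; V=1.333333+-1.333333+0.444444=0.4444
k=3 load: inc=0.444444, refl=0.444444·-1.000000=-0.4444; V=0.000000+0.444444+-0.444444=0.0000
k=4 src: inc=-0.444444, refl=-0.444444·-0.333333=0.1481; V=0.444444+-0.444444+0.148148=0.1481
k=5 load: inc=0.148148, refl=0.148148·-1.000000=-0.1481; V=0.000000+0.148148+-0.148148=0.0000
k=6 src: inc=-0.148148, refl=-0.148148·-0.333333=0.0494; V=0.148148+-0.148148+0.049383=0.0494
k=7 load: inc=0.049383, refl=0.049383·-1.000000=-0.0494; V=0.000000+0.049383+-0.049383=0.0000

0 0 source 1.3333
1 4 load 0.0000
2 8 source 0.4444
3 12 load 0.0000
4 16 source 0.1481
5 20 load 0.0000
6 24 source 0.0494
7 28 load 0.0000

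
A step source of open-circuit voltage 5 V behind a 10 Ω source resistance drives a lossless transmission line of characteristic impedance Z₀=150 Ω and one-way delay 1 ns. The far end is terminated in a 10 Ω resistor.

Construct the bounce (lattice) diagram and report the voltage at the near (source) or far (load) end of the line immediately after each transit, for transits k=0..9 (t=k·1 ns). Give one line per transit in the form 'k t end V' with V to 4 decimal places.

0 0 source 4.6875
1 1 load 0.5859
2 2 source 4.1748
3 3 load 1.0345
4 4 source 3.7823
5 5 load 1.3780
6 6 source 3.4817
7 7 load 1.6410
8 8 source 3.2516
9 9 load 1.8423

Γ_L=-0.875000, Γ_S=-0.875000; launch V₁=5·150/160=4.687500
k=0 src: V=4.6875
k=1 load: inc=4.687500, refl=4.687500·-0.875000=-4.1016; V=0.000000+4.687500+-4.101562=0.5859
k=2 src: inc=-4.101562, refl=-4.101562·-0.875000=3.5889; V=4.687500+-4.101562+3.588867=4.1748
k=3 load: inc=3.588867, refl=3.588867·-0.875000=-3.1403; V=0.585938+3.588867+-3.140259=1.0345
k=4 src: inc=-3.140259, refl=-3.140259·-0.875000=2.7477; V=4.174805+-3.140259+2.747726=3.7823
k=5 load: inc=2.747726, refl=2.747726·-0.875000=-2.4043; V=1.034546+2.747726+-2.404261=1.3780
k=6 src: inc=-2.404261, refl=-2.404261·-0.875000=2.1037; V=3.782272+-2.404261+2.103728=3.4817
k=7 load: inc=2.103728, refl=2.103728·-0.875000=-1.8408; V=1.378012+2.103728+-1.840762=1.6410
k=8 src: inc=-1.840762, refl=-1.840762·-0.875000=1.6107; V=3.481740+-1.840762+1.610667=3.2516
k=9 load: inc=1.610667, refl=1.610667·-0.875000=-1.4093; V=1.640978+1.610667+-1.409333=1.8423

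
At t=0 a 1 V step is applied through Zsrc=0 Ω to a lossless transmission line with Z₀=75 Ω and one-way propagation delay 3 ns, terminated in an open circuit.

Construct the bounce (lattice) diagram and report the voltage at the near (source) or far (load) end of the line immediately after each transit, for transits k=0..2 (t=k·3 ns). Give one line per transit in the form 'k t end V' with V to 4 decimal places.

0 0 source 1.0000
1 3 load 2.0000
2 6 source 1.0000

Γ_L=1.000000, Γ_S=-1.000000; launch V₁=1·75/75=1.000000
k=0 src: V=1.0000
k=1 load: inc=1.000000, refl=1.000000·1.000000=1.0000; V=0.000000+1.000000+1.000000=2.0000
k=2 src: inc=1.000000, refl=1.000000·-1.000000=-1.0000; V=1.000000+1.000000+-1.000000=1.0000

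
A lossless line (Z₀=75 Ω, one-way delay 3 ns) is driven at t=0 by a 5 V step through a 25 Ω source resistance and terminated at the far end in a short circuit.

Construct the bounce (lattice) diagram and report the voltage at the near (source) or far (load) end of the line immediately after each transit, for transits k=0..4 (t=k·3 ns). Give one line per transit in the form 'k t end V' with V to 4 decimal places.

Γ_L=-1.000000, Γ_S=-0.500000; launch V₁=5·75/100=3.750000
k=0 src: V=3.7500
k=1 load: inc=3.750000, refl=3.750000·-1.000000=-3.7500; V=0.000000+3.750000+-3.750000=0.0000
k=2 src: inc=-3.750000, refl=-3.750000·-0.500000=1.8750; V=3.750000+-3.750000+1.875000=1.8750
k=3 load: inc=1.875000, refl=1.875000·-1.000000=-1.8750; V=0.000000+1.875000+-1.875000=0.0000
k=4 src: inc=-1.875000, refl=-1.875000·-0.500000=0.9375; V=1.875000+-1.875000+0.937500=0.9375

0 0 source 3.7500
1 3 load 0.0000
2 6 source 1.8750
3 9 load 0.0000
4 12 source 0.9375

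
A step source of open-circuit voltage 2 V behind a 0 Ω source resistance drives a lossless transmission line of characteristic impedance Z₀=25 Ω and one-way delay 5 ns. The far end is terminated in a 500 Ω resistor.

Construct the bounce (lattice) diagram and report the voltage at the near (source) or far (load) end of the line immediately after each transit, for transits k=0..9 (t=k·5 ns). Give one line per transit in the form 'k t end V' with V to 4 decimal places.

Γ_L=0.904762, Γ_S=-1.000000; launch V₁=2·25/25=2.000000
k=0 src: V=2.0000
k=1 load: inc=2.000000, refl=2.000000·0.904762=1.8095; V=0.000000+2.000000+1.809524=3.8095
k=2 src: inc=1.809524, refl=1.809524·-1.000000=-1.8095; V=2.000000+1.809524+-1.809524=2.0000
k=3 load: inc=-1.809524, refl=-1.809524·0.904762=-1.6372; V=3.809524+-1.809524+-1.637188=0.3628
k=4 src: inc=-1.637188, refl=-1.637188·-1.000000=1.6372; V=2.000000+-1.637188+1.637188=2.0000
k=5 load: inc=1.637188, refl=1.637188·0.904762=1.4813; V=0.362812+1.637188+1.481266=3.4813
k=6 src: inc=1.481266, refl=1.481266·-1.000000=-1.4813; V=2.000000+1.481266+-1.481266=2.0000
k=7 load: inc=-1.481266, refl=-1.481266·0.904762=-1.3402; V=3.481266+-1.481266+-1.340193=0.6598
k=8 src: inc=-1.340193, refl=-1.340193·-1.000000=1.3402; V=2.000000+-1.340193+1.340193=2.0000
k=9 load: inc=1.340193, refl=1.340193·0.904762=1.2126; V=0.659807+1.340193+1.212555=3.2126

0 0 source 2.0000
1 5 load 3.8095
2 10 source 2.0000
3 15 load 0.3628
4 20 source 2.0000
5 25 load 3.4813
6 30 source 2.0000
7 35 load 0.6598
8 40 source 2.0000
9 45 load 3.2126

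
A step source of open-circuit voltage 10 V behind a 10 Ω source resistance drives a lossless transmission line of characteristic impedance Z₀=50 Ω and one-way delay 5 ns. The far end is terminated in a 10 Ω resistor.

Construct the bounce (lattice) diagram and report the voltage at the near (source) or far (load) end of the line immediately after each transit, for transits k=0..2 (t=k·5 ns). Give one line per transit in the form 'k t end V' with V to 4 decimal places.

0 0 source 8.3333
1 5 load 2.7778
2 10 source 6.4815

Γ_L=-0.666667, Γ_S=-0.666667; launch V₁=10·50/60=8.333333
k=0 src: V=8.3333
k=1 load: inc=8.333333, refl=8.333333·-0.666667=-5.5556; V=0.000000+8.333333+-5.555556=2.7778
k=2 src: inc=-5.555556, refl=-5.555556·-0.666667=3.7037; V=8.333333+-5.555556+3.703704=6.4815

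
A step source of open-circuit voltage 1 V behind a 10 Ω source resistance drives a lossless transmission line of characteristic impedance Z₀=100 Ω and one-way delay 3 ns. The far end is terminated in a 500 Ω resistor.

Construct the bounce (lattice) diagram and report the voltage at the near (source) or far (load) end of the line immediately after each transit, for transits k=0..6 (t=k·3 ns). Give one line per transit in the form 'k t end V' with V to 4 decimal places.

Γ_L=0.666667, Γ_S=-0.818182; launch V₁=1·100/110=0.909091
k=0 src: V=0.9091
k=1 load: inc=0.909091, refl=0.909091·0.666667=0.6061; V=0.000000+0.909091+0.606061=1.5152
k=2 src: inc=0.606061, refl=0.606061·-0.818182=-0.4959; V=0.909091+0.606061+-0.495868=1.0193
k=3 load: inc=-0.495868, refl=-0.495868·0.666667=-0.3306; V=1.515152+-0.495868+-0.330579=0.6887
k=4 src: inc=-0.330579, refl=-0.330579·-0.818182=0.2705; V=1.019284+-0.330579+0.270473=0.9592
k=5 load: inc=0.270473, refl=0.270473·0.666667=0.1803; V=0.688705+0.270473+0.180316=1.1395
k=6 src: inc=0.180316, refl=0.180316·-0.818182=-0.1475; V=0.959179+0.180316+-0.147531=0.9920

0 0 source 0.9091
1 3 load 1.5152
2 6 source 1.0193
3 9 load 0.6887
4 12 source 0.9592
5 15 load 1.1395
6 18 source 0.9920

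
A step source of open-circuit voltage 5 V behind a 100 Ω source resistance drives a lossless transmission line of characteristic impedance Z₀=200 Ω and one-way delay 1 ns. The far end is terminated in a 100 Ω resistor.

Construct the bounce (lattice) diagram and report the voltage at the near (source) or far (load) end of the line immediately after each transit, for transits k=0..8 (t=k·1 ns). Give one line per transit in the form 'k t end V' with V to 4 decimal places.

0 0 source 3.3333
1 1 load 2.2222
2 2 source 2.5926
3 3 load 2.4691
4 4 source 2.5103
5 5 load 2.4966
6 6 source 2.5011
7 7 load 2.4996
8 8 source 2.5001

Γ_L=-0.333333, Γ_S=-0.333333; launch V₁=5·200/300=3.333333
k=0 src: V=3.3333
k=1 load: inc=3.333333, refl=3.333333·-0.333333=-1.1111; V=0.000000+3.333333+-1.111111=2.2222
k=2 src: inc=-1.111111, refl=-1.111111·-0.333333=0.3704; V=3.333333+-1.111111+0.370370=2.5926
k=3 load: inc=0.370370, refl=0.370370·-0.333333=-0.1235; V=2.222222+0.370370+-0.123457=2.4691
k=4 src: inc=-0.123457, refl=-0.123457·-0.333333=0.0412; V=2.592593+-0.123457+0.041152=2.5103
k=5 load: inc=0.041152, refl=0.041152·-0.333333=-0.0137; V=2.469136+0.041152+-0.013717=2.4966
k=6 src: inc=-0.013717, refl=-0.013717·-0.333333=0.0046; V=2.510288+-0.013717+0.004572=2.5011
k=7 load: inc=0.004572, refl=0.004572·-0.333333=-0.0015; V=2.496571+0.004572+-0.001524=2.4996
k=8 src: inc=-0.001524, refl=-0.001524·-0.333333=0.0005; V=2.501143+-0.001524+0.000508=2.5001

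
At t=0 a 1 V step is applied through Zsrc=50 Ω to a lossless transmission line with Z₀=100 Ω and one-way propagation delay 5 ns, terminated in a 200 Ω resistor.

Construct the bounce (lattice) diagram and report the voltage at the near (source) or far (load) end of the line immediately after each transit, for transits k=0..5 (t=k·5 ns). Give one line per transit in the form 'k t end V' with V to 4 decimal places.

0 0 source 0.6667
1 5 load 0.8889
2 10 source 0.8148
3 15 load 0.7901
4 20 source 0.7984
5 25 load 0.8011

Γ_L=0.333333, Γ_S=-0.333333; launch V₁=1·100/150=0.666667
k=0 src: V=0.6667
k=1 load: inc=0.666667, refl=0.666667·0.333333=0.2222; V=0.000000+0.666667+0.222222=0.8889
k=2 src: inc=0.222222, refl=0.222222·-0.333333=-0.0741; V=0.666667+0.222222+-0.074074=0.8148
k=3 load: inc=-0.074074, refl=-0.074074·0.333333=-0.0247; V=0.888889+-0.074074+-0.024691=0.7901
k=4 src: inc=-0.024691, refl=-0.024691·-0.333333=0.0082; V=0.814815+-0.024691+0.008230=0.7984
k=5 load: inc=0.008230, refl=0.008230·0.333333=0.0027; V=0.790123+0.008230+0.002743=0.8011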